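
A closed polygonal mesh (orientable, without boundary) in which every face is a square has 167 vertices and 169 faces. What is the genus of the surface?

2

Every face is a square, so 2E = 4·169 = 676, giving E = 338.
χ = V − E + F = 167 − 338 + 169 = -2.
For a closed orientable surface χ = 2 − 2g, so g = (2 − (-2))/2 = 2.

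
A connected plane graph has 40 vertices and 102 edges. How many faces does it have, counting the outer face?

Euler's formula for a connected plane graph: V − E + F = 2, so F = 2 − 40 + 102 = 64.

64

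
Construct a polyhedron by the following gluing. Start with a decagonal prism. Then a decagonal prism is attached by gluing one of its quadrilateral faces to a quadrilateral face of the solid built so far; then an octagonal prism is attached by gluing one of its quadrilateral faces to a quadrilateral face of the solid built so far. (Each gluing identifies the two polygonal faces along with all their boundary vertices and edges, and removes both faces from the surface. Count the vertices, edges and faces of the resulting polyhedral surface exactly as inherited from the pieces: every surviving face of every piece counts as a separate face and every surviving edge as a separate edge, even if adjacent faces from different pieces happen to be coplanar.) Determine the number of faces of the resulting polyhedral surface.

30

A decagonal prism: V=20, E=30, F=12.
Attach a decagonal prism (V=20, E=30, F=12) along a 4-gon: merge 4 vertices and 4 edges, delete both glued faces → V=36, E=56, F=22.
Attach an octagonal prism (V=16, E=24, F=10) along a 4-gon: merge 4 vertices and 4 edges, delete both glued faces → V=48, E=76, F=30.
Check: V − E + F = 48 − 76 + 30 = 2.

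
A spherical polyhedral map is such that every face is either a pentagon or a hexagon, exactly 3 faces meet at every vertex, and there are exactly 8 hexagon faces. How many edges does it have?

54

Let x be the number of pentagons; then F = 8 + x.
Edge–face incidences: 2E = 6·8 + 5·x = 48 + 5x.
Every vertex has degree 3, so 3V = 2E.
Euler: V − E + F = 2 ⇒ (2E)/3 − E + (8 + x) = 2.
Multiply by 6: 2·(2E) − 3·(2E) + 6·(8 + x) = 12, i.e. 48 + 6x − (48 + 5x) = 12.
Collecting terms: x = 12.
Then 2E = 48 + 5·12 = 108, so E = 54, V = 2E/3 = 36, F = 8 + 12 = 20.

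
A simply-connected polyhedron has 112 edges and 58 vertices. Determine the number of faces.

56

Here V − E + F = 2.
F = 2 − V + E = 2 − 58 + 112 = 56.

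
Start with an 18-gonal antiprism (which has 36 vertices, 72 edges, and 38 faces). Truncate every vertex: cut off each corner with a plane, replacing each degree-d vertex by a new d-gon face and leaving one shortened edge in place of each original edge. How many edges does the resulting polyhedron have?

Truncation replaces each original edge-end by a new vertex, so V′ = 2E = 144.
Each original edge survives, and each old vertex of degree d contributes d new edges; summing degrees gives Σd = 2E, so E′ = E + 2E = 3E = 216.
Each original face survives and each original vertex becomes one new face: F′ = F + V = 74.

216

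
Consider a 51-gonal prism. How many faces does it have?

53

A prism on an n-gon has two n-gon bases and n rectangular sides: V = 2·51 = 102, E = 3·51 = 153, F = 51 + 2 = 53.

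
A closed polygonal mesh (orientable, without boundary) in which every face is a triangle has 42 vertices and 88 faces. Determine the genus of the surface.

Every face is a triangle, so 2E = 3·88 = 264, giving E = 132.
χ = V − E + F = 42 − 132 + 88 = -2.
For a closed orientable surface χ = 2 − 2g, so g = (2 − (-2))/2 = 2.

2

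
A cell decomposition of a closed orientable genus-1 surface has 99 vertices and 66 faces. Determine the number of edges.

For a closed orientable surface of genus 1, χ = 2 − 2·1 = 0.
E = V + F − (0) = 99 + 66 − (0) = 165.

165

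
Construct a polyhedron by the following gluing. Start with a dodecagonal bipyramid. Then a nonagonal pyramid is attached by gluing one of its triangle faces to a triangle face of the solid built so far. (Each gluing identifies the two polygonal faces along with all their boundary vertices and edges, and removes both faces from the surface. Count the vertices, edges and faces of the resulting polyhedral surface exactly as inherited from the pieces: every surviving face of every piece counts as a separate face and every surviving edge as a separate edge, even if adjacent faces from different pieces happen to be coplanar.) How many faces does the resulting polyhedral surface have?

A dodecagonal bipyramid: V=14, E=36, F=24.
Attach a nonagonal pyramid (V=10, E=18, F=10) along a 3-gon: merge 3 vertices and 3 edges, delete both glued faces → V=21, E=51, F=32.
Check: V − E + F = 21 − 51 + 32 = 2.

32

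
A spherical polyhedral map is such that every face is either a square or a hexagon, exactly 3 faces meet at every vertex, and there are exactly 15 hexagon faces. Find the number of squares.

6

Let x be the number of squares; then F = 15 + x.
Edge–face incidences: 2E = 6·15 + 4·x = 90 + 4x.
Every vertex has degree 3, so 3V = 2E.
Euler: V − E + F = 2 ⇒ (2E)/3 − E + (15 + x) = 2.
Multiply by 6: 2·(2E) − 3·(2E) + 6·(15 + x) = 12, i.e. 90 + 6x − (90 + 4x) = 12.
Collecting terms: 2x = 12, so x = 6.
Then 2E = 90 + 4·6 = 114, so E = 57, V = 2E/3 = 38, F = 15 + 6 = 21.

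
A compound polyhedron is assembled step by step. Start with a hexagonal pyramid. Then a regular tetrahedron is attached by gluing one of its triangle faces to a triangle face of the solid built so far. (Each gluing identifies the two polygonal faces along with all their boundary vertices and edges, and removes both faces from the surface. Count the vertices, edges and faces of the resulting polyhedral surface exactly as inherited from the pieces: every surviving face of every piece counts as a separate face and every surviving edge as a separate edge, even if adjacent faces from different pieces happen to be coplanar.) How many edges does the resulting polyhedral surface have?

15

A hexagonal pyramid: V=7, E=12, F=7.
Attach a regular tetrahedron (V=4, E=6, F=4) along a 3-gon: merge 3 vertices and 3 edges, delete both glued faces → V=8, E=15, F=9.
Check: V − E + F = 8 − 15 + 9 = 2.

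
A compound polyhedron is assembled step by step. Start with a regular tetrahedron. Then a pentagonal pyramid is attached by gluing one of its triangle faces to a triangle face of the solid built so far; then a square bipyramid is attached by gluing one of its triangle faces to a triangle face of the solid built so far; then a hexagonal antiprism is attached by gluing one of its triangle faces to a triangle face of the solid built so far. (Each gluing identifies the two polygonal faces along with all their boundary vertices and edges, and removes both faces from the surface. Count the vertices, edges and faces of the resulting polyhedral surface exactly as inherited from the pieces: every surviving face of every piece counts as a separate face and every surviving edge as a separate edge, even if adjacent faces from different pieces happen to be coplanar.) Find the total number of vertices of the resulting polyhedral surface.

A regular tetrahedron: V=4, E=6, F=4.
Attach a pentagonal pyramid (V=6, E=10, F=6) along a 3-gon: merge 3 vertices and 3 edges, delete both glued faces → V=7, E=13, F=8.
Attach a square bipyramid (V=6, E=12, F=8) along a 3-gon: merge 3 vertices and 3 edges, delete both glued faces → V=10, E=22, F=14.
Attach a hexagonal antiprism (V=12, E=24, F=14) along a 3-gon: merge 3 vertices and 3 edges, delete both glued faces → V=19, E=43, F=26.
Check: V − E + F = 19 − 43 + 26 = 2.

19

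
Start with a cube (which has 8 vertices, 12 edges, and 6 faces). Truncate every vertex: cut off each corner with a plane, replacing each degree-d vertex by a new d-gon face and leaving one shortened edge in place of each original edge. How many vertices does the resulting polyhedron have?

Truncation replaces each original edge-end by a new vertex, so V′ = 2E = 24.
Each original edge survives, and each old vertex of degree d contributes d new edges; summing degrees gives Σd = 2E, so E′ = E + 2E = 3E = 36.
Each original face survives and each original vertex becomes one new face: F′ = F + V = 14.

24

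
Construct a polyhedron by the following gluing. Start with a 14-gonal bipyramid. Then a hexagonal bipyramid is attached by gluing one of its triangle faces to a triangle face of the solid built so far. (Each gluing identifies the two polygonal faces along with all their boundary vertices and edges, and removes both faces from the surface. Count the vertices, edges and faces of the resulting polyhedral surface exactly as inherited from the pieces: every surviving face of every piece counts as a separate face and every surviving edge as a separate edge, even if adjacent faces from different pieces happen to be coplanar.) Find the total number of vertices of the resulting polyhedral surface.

A 14-gonal bipyramid: V=16, E=42, F=28.
Attach a hexagonal bipyramid (V=8, E=18, F=12) along a 3-gon: merge 3 vertices and 3 edges, delete both glued faces → V=21, E=57, F=38.
Check: V − E + F = 21 − 57 + 38 = 2.

21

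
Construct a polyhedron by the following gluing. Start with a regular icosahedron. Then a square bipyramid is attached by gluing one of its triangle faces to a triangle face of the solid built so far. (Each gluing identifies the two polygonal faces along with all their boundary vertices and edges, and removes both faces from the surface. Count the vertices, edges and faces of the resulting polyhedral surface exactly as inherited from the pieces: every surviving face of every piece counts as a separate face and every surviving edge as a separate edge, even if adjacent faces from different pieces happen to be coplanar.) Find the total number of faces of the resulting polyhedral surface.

A regular icosahedron: V=12, E=30, F=20.
Attach a square bipyramid (V=6, E=12, F=8) along a 3-gon: merge 3 vertices and 3 edges, delete both glued faces → V=15, E=39, F=26.
Check: V − E + F = 15 − 39 + 26 = 2.

26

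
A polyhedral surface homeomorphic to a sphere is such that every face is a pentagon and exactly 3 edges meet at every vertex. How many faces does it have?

12

Each face has 5 edges and each edge borders two faces, so 2E = 5F.
Each vertex has degree 3, so 3V = 2E and hence V = 5F/3.
Euler: V − E + F = 2 ⇒ (5F/3) − (5F/2) + F = 2.
Multiply by 6: (10 − 15 + 6)F = 12, i.e. 1F = 12.
So F = 12, E = 5·12/2 = 30, V = 5·12/3 = 20.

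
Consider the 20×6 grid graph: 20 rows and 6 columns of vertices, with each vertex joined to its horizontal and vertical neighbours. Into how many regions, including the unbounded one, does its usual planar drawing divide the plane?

96

The grid has V = 20·6 = 120 vertices and E = 20·5 + 6·19 = 214 edges.
F = 2 − V + E = 2 − 120 + 214 = 96.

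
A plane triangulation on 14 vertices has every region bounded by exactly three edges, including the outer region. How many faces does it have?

24

In a plane triangulation 3F = 2E and V − E + F = 2, so F = 2V − 4 = 2·14 − 4 = 24.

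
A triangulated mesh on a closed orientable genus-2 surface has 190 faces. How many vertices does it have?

93

χ = 2 − 2·2 = -2, and every face is a triangle so 3F = 2E.
E = 3·190/2 = 285. Then V = -2 + E − F = -2 + 285 − 190 = 93.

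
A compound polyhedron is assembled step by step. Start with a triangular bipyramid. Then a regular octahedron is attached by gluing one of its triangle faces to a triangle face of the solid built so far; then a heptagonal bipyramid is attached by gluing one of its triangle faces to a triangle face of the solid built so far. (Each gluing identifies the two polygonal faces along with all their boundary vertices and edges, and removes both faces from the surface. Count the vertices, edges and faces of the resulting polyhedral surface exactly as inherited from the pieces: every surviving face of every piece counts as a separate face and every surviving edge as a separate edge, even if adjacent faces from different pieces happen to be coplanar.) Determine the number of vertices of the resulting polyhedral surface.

A triangular bipyramid: V=5, E=9, F=6.
Attach a regular octahedron (V=6, E=12, F=8) along a 3-gon: merge 3 vertices and 3 edges, delete both glued faces → V=8, E=18, F=12.
Attach a heptagonal bipyramid (V=9, E=21, F=14) along a 3-gon: merge 3 vertices and 3 edges, delete both glued faces → V=14, E=36, F=24.
Check: V − E + F = 14 − 36 + 24 = 2.

14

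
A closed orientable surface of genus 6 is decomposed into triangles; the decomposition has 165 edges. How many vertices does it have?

45

χ = 2 − 2·6 = -10, and every face is a triangle so 3F = 2E.
F = 2E/3 = 110. Then V = -10 + E − F = -10 + 165 − 110 = 45.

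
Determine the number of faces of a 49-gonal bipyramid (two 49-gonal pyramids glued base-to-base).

A bipyramid over an n-gon has 2n triangular faces and n + 2 vertices: V = 49 + 2 = 51, E = 3·49 = 147, F = 2·49 = 98.
Check: V − E + F = 51 − 147 + 98 = 2.

98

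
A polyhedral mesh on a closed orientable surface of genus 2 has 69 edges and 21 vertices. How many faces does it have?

For a closed orientable surface of genus 2, χ = 2 − 2·2 = -2.
F = -2 − V + E = -2 − 21 + 69 = 46.

46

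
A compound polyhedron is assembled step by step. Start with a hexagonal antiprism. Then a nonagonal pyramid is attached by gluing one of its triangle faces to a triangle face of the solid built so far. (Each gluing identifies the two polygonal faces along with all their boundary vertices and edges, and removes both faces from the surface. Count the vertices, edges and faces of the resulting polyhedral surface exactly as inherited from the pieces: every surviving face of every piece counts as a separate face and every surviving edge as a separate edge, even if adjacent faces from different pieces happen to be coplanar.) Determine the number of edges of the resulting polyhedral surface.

39

A hexagonal antiprism: V=12, E=24, F=14.
Attach a nonagonal pyramid (V=10, E=18, F=10) along a 3-gon: merge 3 vertices and 3 edges, delete both glued faces → V=19, E=39, F=22.
Check: V − E + F = 19 − 39 + 22 = 2.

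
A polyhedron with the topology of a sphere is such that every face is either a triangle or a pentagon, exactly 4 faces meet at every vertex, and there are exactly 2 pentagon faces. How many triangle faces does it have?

Let x be the number of triangles; then F = 2 + x.
Edge–face incidences: 2E = 5·2 + 3·x = 10 + 3x.
Every vertex has degree 4, so 4V = 2E.
Euler: V − E + F = 2 ⇒ (2E)/4 − E + (2 + x) = 2.
Multiply by 8: 2·(2E) − 4·(2E) + 8·(2 + x) = 16, i.e. 16 + 8x − 2·(10 + 3x) = 16.
Collecting terms: 2x − 4 = 16, so 2x = 20, so x = 10.
Then 2E = 10 + 3·10 = 40, so E = 20, V = 2E/4 = 10, F = 2 + 10 = 12.

10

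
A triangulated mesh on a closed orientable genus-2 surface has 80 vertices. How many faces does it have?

χ = 2 − 2·2 = -2, and every face is a triangle so 3F = 2E.
V − E + F = -2 with E = 3F/2 gives 80 − (3/2 − 1)·F = -2, so F = 164 and E = 246.

164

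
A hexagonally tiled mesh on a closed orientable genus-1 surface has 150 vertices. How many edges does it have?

χ = 2 − 2·1 = 0, and every face is a hexagon so 6F = 2E.
V − E + F = 0 with E = 6F/2 gives 150 − (6/2 − 1)·F = 0, so F = 75 and E = 225.

225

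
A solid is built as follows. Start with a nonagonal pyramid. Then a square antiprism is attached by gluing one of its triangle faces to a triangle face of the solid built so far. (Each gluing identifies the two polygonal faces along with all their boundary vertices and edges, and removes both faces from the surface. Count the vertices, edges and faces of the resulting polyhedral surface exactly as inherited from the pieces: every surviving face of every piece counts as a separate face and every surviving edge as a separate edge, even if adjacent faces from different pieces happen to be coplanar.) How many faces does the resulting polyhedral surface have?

18

A nonagonal pyramid: V=10, E=18, F=10.
Attach a square antiprism (V=8, E=16, F=10) along a 3-gon: merge 3 vertices and 3 edges, delete both glued faces → V=15, E=31, F=18.
Check: V − E + F = 15 − 31 + 18 = 2.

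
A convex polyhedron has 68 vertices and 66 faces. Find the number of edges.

132

Here V − E + F = 2.
E = V + F − (2) = 68 + 66 − (2) = 132.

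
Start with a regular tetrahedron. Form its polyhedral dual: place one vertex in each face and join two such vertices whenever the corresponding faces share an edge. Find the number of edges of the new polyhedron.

The base solid has V = 4, E = 6, F = 4.
The dual swaps V and F and preserves E: V′ = F = 4, E′ = E = 6, F′ = V = 4.

6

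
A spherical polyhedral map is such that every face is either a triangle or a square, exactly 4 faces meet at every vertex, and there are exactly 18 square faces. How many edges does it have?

Let x be the number of triangles; then F = 18 + x.
Edge–face incidences: 2E = 4·18 + 3·x = 72 + 3x.
Every vertex has degree 4, so 4V = 2E.
Euler: V − E + F = 2 ⇒ (2E)/4 − E + (18 + x) = 2.
Multiply by 8: 2·(2E) − 4·(2E) + 8·(18 + x) = 16, i.e. 144 + 8x − 2·(72 + 3x) = 16.
Collecting terms: 2x = 16, so x = 8.
Then 2E = 72 + 3·8 = 96, so E = 48, V = 2E/4 = 24, F = 18 + 8 = 26.

48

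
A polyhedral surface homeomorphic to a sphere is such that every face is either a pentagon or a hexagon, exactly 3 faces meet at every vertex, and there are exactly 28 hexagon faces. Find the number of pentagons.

Let x be the number of pentagons; then F = 28 + x.
Edge–face incidences: 2E = 6·28 + 5·x = 168 + 5x.
Every vertex has degree 3, so 3V = 2E.
Euler: V − E + F = 2 ⇒ (2E)/3 − E + (28 + x) = 2.
Multiply by 6: 2·(2E) − 3·(2E) + 6·(28 + x) = 12, i.e. 168 + 6x − (168 + 5x) = 12.
Collecting terms: x = 12.
Then 2E = 168 + 5·12 = 228, so E = 114, V = 2E/3 = 76, F = 28 + 12 = 40.

12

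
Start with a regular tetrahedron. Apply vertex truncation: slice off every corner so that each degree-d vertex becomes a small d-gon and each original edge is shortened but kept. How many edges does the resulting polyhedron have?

The base solid has V = 4, E = 6, F = 4.
Truncation replaces each original edge-end by a new vertex, so V′ = 2E = 12.
Each original edge survives, and each old vertex of degree d contributes d new edges; summing degrees gives Σd = 2E, so E′ = E + 2E = 3E = 18.
Each original face survives and each original vertex becomes one new face: F′ = F + V = 8.

18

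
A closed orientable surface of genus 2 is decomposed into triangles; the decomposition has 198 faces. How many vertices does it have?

χ = 2 − 2·2 = -2, and every face is a triangle so 3F = 2E.
E = 3·198/2 = 297. Then V = -2 + E − F = -2 + 297 − 198 = 97.

97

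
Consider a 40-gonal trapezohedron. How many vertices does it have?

The n-trapezohedron (dual of the n-antiprism) has V = 2·40 + 2 = 82, E = 4·40 = 160, F = 2·40 = 80.

82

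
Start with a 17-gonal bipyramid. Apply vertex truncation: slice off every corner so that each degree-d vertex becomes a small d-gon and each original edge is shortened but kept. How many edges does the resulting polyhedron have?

The base solid has V = 19, E = 51, F = 34.
Truncation replaces each original edge-end by a new vertex, so V′ = 2E = 102.
Each original edge survives, and each old vertex of degree d contributes d new edges; summing degrees gives Σd = 2E, so E′ = E + 2E = 3E = 153.
Each original face survives and each original vertex becomes one new face: F′ = F + V = 53.

153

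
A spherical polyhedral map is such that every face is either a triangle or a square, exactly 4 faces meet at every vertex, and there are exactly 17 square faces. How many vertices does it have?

Let x be the number of triangles; then F = 17 + x.
Edge–face incidences: 2E = 4·17 + 3·x = 68 + 3x.
Every vertex has degree 4, so 4V = 2E.
Euler: V − E + F = 2 ⇒ (2E)/4 − E + (17 + x) = 2.
Multiply by 8: 2·(2E) − 4·(2E) + 8·(17 + x) = 16, i.e. 136 + 8x − 2·(68 + 3x) = 16.
Collecting terms: 2x = 16, so x = 8.
Then 2E = 68 + 3·8 = 92, so E = 46, V = 2E/4 = 23, F = 17 + 8 = 25.

23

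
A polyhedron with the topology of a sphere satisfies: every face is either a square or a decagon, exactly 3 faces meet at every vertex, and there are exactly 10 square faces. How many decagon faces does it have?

2

Let x be the number of decagons; then F = 10 + x.
Edge–face incidences: 2E = 4·10 + 10·x = 40 + 10x.
Every vertex has degree 3, so 3V = 2E.
Euler: V − E + F = 2 ⇒ (2E)/3 − E + (10 + x) = 2.
Multiply by 6: 2·(2E) − 3·(2E) + 6·(10 + x) = 12, i.e. 60 + 6x − (40 + 10x) = 12.
Collecting terms: −4x + 20 = 12, so −4x = −8, so x = 2.
Then 2E = 40 + 10·2 = 60, so E = 30, V = 2E/3 = 20, F = 10 + 2 = 12.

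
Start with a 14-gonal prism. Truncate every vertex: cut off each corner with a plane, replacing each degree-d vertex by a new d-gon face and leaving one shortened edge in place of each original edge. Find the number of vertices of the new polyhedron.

84

The base solid has V = 28, E = 42, F = 16.
Truncation replaces each original edge-end by a new vertex, so V′ = 2E = 84.
Each original edge survives, and each old vertex of degree d contributes d new edges; summing degrees gives Σd = 2E, so E′ = E + 2E = 3E = 126.
Each original face survives and each original vertex becomes one new face: F′ = F + V = 44.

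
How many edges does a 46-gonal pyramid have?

92

A pyramid on an n-gon base has one n-gon and n triangles: V = 46 + 1 = 47, E = 2·46 = 92, F = 46 + 1 = 47.
Check: V − E + F = 47 − 92 + 47 = 2.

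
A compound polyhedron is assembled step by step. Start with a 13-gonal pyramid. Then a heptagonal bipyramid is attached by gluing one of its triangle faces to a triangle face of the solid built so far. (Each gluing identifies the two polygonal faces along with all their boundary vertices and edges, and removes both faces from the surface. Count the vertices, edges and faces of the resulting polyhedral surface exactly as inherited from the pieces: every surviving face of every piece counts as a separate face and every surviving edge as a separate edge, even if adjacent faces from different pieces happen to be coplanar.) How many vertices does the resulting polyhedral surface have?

20

A 13-gonal pyramid: V=14, E=26, F=14.
Attach a heptagonal bipyramid (V=9, E=21, F=14) along a 3-gon: merge 3 vertices and 3 edges, delete both glued faces → V=20, E=44, F=26.
Check: V − E + F = 20 − 44 + 26 = 2.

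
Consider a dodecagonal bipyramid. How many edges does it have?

A bipyramid over an n-gon has 2n triangular faces and n + 2 vertices: V = 12 + 2 = 14, E = 3·12 = 36, F = 2·12 = 24.
Check: V − E + F = 14 − 36 + 24 = 2.

36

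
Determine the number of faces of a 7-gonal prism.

9

A prism on an n-gon has two n-gon bases and n rectangular sides: V = 2·7 = 14, E = 3·7 = 21, F = 7 + 2 = 9.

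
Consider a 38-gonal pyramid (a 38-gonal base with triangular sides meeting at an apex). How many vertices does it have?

A pyramid on an n-gon base has one n-gon and n triangles: V = 38 + 1 = 39, E = 2·38 = 76, F = 38 + 1 = 39.
Check: V − E + F = 39 − 76 + 39 = 2.

39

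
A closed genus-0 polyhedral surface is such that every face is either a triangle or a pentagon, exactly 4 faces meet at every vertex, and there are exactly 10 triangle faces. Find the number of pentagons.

Let x be the number of pentagons; then F = 10 + x.
Edge–face incidences: 2E = 3·10 + 5·x = 30 + 5x.
Every vertex has degree 4, so 4V = 2E.
Euler: V − E + F = 2 ⇒ (2E)/4 − E + (10 + x) = 2.
Multiply by 8: 2·(2E) − 4·(2E) + 8·(10 + x) = 16, i.e. 80 + 8x − 2·(30 + 5x) = 16.
Collecting terms: −2x + 20 = 16, so −2x = −4, so x = 2.
Then 2E = 30 + 5·2 = 40, so E = 20, V = 2E/4 = 10, F = 10 + 2 = 12.

2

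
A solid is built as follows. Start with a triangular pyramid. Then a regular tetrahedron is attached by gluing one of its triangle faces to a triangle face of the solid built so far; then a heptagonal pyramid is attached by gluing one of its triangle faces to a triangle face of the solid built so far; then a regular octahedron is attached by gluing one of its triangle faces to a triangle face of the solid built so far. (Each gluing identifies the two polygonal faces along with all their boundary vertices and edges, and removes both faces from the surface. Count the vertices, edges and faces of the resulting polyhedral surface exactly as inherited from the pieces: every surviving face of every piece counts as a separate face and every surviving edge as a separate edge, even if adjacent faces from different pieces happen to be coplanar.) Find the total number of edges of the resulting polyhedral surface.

A triangular pyramid: V=4, E=6, F=4.
Attach a regular tetrahedron (V=4, E=6, F=4) along a 3-gon: merge 3 vertices and 3 edges, delete both glued faces → V=5, E=9, F=6.
Attach a heptagonal pyramid (V=8, E=14, F=8) along a 3-gon: merge 3 vertices and 3 edges, delete both glued faces → V=10, E=20, F=12.
Attach a regular octahedron (V=6, E=12, F=8) along a 3-gon: merge 3 vertices and 3 edges, delete both glued faces → V=13, E=29, F=18.
Check: V − E + F = 13 − 29 + 18 = 2.

29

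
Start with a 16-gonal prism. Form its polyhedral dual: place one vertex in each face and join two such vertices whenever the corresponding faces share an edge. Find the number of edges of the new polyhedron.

48

The base solid has V = 32, E = 48, F = 18.
The dual swaps V and F and preserves E: V′ = F = 18, E′ = E = 48, F′ = V = 32.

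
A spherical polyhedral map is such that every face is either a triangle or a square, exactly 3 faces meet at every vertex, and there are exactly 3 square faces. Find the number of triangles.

Let x be the number of triangles; then F = 3 + x.
Edge–face incidences: 2E = 4·3 + 3·x = 12 + 3x.
Every vertex has degree 3, so 3V = 2E.
Euler: V − E + F = 2 ⇒ (2E)/3 − E + (3 + x) = 2.
Multiply by 6: 2·(2E) − 3·(2E) + 6·(3 + x) = 12, i.e. 18 + 6x − (12 + 3x) = 12.
Collecting terms: 3x + 6 = 12, so 3x = 6, so x = 2.
Then 2E = 12 + 3·2 = 18, so E = 9, V = 2E/3 = 6, F = 3 + 2 = 5.

2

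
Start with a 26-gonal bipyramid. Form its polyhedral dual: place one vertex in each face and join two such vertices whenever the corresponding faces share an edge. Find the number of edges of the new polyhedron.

The base solid has V = 28, E = 78, F = 52.
The dual swaps V and F and preserves E: V′ = F = 52, E′ = E = 78, F′ = V = 28.

78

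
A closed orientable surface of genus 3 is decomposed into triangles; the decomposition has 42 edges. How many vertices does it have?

10

χ = 2 − 2·3 = -4, and every face is a triangle so 3F = 2E.
F = 2E/3 = 28. Then V = -4 + E − F = -4 + 42 − 28 = 10.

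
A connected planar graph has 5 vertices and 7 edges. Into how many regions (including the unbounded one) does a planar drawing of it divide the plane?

Euler's formula for a connected plane graph: V − E + F = 2, so F = 2 − 5 + 7 = 4.

4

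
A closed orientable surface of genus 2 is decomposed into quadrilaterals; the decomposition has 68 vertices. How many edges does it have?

140

χ = 2 − 2·2 = -2, and every face is a square so 4F = 2E.
V − E + F = -2 with E = 4F/2 gives 68 − (4/2 − 1)·F = -2, so F = 70 and E = 140.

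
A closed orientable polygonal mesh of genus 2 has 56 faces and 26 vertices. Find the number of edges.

For a closed orientable surface of genus 2, χ = 2 − 2·2 = -2.
E = V + F − (-2) = 26 + 56 − (-2) = 84.

84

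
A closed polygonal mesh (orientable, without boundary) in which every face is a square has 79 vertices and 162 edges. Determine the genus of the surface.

Every face is a square and each edge borders two faces, so 4F = 2·162, giving F = 81.
χ = V − E + F = 79 − 162 + 81 = -2.
For a closed orientable surface χ = 2 − 2g, so g = (2 − (-2))/2 = 2.

2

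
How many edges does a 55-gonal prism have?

165

A prism on an n-gon has two n-gon bases and n rectangular sides: V = 2·55 = 110, E = 3·55 = 165, F = 55 + 2 = 57.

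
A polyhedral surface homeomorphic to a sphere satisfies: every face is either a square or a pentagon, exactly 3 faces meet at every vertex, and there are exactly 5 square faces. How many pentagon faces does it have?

2

Let x be the number of pentagons; then F = 5 + x.
Edge–face incidences: 2E = 4·5 + 5·x = 20 + 5x.
Every vertex has degree 3, so 3V = 2E.
Euler: V − E + F = 2 ⇒ (2E)/3 − E + (5 + x) = 2.
Multiply by 6: 2·(2E) − 3·(2E) + 6·(5 + x) = 12, i.e. 30 + 6x − (20 + 5x) = 12.
Collecting terms: x + 10 = 12, so x = 2.
Then 2E = 20 + 5·2 = 30, so E = 15, V = 2E/3 = 10, F = 5 + 2 = 7.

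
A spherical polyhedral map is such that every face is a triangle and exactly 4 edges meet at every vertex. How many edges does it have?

Each face has 3 edges and each edge borders two faces, so 2E = 3F.
Each vertex has degree 4, so 4V = 2E and hence V = 3F/4.
Euler: V − E + F = 2 ⇒ (3F/4) − (3F/2) + F = 2.
Multiply by 8: (6 − 12 + 8)F = 16, i.e. 2F = 16.
So F = 8, E = 3·8/2 = 12, V = 3·8/4 = 6.

12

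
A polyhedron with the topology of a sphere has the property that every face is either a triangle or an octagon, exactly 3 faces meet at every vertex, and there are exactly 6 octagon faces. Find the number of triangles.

Let x be the number of triangles; then F = 6 + x.
Edge–face incidences: 2E = 8·6 + 3·x = 48 + 3x.
Every vertex has degree 3, so 3V = 2E.
Euler: V − E + F = 2 ⇒ (2E)/3 − E + (6 + x) = 2.
Multiply by 6: 2·(2E) − 3·(2E) + 6·(6 + x) = 12, i.e. 36 + 6x − (48 + 3x) = 12.
Collecting terms: 3x − 12 = 12, so 3x = 24, so x = 8.
Then 2E = 48 + 3·8 = 72, so E = 36, V = 2E/3 = 24, F = 6 + 8 = 14.

8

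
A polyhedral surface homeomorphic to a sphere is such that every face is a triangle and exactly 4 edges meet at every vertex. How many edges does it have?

12

Each face has 3 edges and each edge borders two faces, so 2E = 3F.
Each vertex has degree 4, so 4V = 2E and hence V = 3F/4.
Euler: V − E + F = 2 ⇒ (3F/4) − (3F/2) + F = 2.
Multiply by 8: (6 − 12 + 8)F = 16, i.e. 2F = 16.
So F = 8, E = 3·8/2 = 12, V = 3·8/4 = 6.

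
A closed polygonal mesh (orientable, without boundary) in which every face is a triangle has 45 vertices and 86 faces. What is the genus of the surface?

Every face is a triangle, so 2E = 3·86 = 258, giving E = 129.
χ = V − E + F = 45 − 129 + 86 = 2.
For a closed orientable surface χ = 2 − 2g, so g = (2 − (2))/2 = 0.

0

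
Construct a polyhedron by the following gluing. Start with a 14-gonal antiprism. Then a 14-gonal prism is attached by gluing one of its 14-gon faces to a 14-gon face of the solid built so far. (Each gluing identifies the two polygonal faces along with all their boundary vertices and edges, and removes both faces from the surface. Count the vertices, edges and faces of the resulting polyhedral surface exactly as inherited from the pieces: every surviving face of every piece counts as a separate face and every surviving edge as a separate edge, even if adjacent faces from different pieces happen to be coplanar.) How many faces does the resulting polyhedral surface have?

44

A 14-gonal antiprism: V=28, E=56, F=30.
Attach a 14-gonal prism (V=28, E=42, F=16) along a 14-gon: merge 14 vertices and 14 edges, delete both glued faces → V=42, E=84, F=44.
Check: V − E + F = 42 − 84 + 44 = 2.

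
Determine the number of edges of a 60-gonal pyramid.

120

A pyramid on an n-gon base has one n-gon and n triangles: V = 60 + 1 = 61, E = 2·60 = 120, F = 60 + 1 = 61.
Check: V − E + F = 61 − 120 + 61 = 2.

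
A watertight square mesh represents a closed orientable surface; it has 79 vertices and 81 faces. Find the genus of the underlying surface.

2

Every face is a square, so 2E = 4·81 = 324, giving E = 162.
χ = V − E + F = 79 − 162 + 81 = -2.
For a closed orientable surface χ = 2 − 2g, so g = (2 − (-2))/2 = 2.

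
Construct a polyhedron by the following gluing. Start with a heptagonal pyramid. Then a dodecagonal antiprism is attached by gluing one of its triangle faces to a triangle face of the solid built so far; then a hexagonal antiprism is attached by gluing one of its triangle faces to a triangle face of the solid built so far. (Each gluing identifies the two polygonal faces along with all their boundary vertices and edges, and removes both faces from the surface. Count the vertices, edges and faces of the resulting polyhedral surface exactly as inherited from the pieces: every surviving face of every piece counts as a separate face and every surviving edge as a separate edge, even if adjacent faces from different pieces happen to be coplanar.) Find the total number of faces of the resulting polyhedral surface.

A heptagonal pyramid: V=8, E=14, F=8.
Attach a dodecagonal antiprism (V=24, E=48, F=26) along a 3-gon: merge 3 vertices and 3 edges, delete both glued faces → V=29, E=59, F=32.
Attach a hexagonal antiprism (V=12, E=24, F=14) along a 3-gon: merge 3 vertices and 3 edges, delete both glued faces → V=38, E=80, F=44.
Check: V − E + F = 38 − 80 + 44 = 2.

44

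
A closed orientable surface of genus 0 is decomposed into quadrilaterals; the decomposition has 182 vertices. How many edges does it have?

χ = 2 − 2·0 = 2, and every face is a square so 4F = 2E.
V − E + F = 2 with E = 4F/2 gives 182 − (4/2 − 1)·F = 2, so F = 180 and E = 360.

360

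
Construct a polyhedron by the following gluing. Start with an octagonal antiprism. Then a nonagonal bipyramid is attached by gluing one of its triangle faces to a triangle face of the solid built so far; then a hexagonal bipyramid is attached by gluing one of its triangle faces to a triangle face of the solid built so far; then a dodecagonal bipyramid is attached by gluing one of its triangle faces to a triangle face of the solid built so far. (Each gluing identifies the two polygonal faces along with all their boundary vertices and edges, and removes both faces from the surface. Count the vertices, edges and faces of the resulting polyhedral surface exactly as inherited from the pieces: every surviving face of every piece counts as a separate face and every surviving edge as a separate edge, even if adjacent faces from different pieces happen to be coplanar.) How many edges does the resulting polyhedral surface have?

An octagonal antiprism: V=16, E=32, F=18.
Attach a nonagonal bipyramid (V=11, E=27, F=18) along a 3-gon: merge 3 vertices and 3 edges, delete both glued faces → V=24, E=56, F=34.
Attach a hexagonal bipyramid (V=8, E=18, F=12) along a 3-gon: merge 3 vertices and 3 edges, delete both glued faces → V=29, E=71, F=44.
Attach a dodecagonal bipyramid (V=14, E=36, F=24) along a 3-gon: merge 3 vertices and 3 edges, delete both glued faces → V=40, E=104, F=66.
Check: V − E + F = 40 − 104 + 66 = 2.

104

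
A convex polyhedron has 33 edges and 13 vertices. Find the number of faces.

Here V − E + F = 2.
F = 2 − V + E = 2 − 13 + 33 = 22.

22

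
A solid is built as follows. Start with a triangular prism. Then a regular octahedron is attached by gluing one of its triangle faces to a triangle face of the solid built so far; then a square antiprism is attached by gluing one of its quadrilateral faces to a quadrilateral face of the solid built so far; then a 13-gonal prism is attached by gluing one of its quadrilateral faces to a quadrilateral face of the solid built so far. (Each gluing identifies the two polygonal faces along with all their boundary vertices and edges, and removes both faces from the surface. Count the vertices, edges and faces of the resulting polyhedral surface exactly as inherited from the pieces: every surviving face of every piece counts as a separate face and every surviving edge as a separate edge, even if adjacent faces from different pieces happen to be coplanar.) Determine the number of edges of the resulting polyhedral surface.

A triangular prism: V=6, E=9, F=5.
Attach a regular octahedron (V=6, E=12, F=8) along a 3-gon: merge 3 vertices and 3 edges, delete both glued faces → V=9, E=18, F=11.
Attach a square antiprism (V=8, E=16, F=10) along a 4-gon: merge 4 vertices and 4 edges, delete both glued faces → V=13, E=30, F=19.
Attach a 13-gonal prism (V=26, E=39, F=15) along a 4-gon: merge 4 vertices and 4 edges, delete both glued faces → V=35, E=65, F=32.
Check: V − E + F = 35 − 65 + 32 = 2.

65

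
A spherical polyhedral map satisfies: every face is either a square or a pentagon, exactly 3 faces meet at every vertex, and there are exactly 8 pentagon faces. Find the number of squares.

Let x be the number of squares; then F = 8 + x.
Edge–face incidences: 2E = 5·8 + 4·x = 40 + 4x.
Every vertex has degree 3, so 3V = 2E.
Euler: V − E + F = 2 ⇒ (2E)/3 − E + (8 + x) = 2.
Multiply by 6: 2·(2E) − 3·(2E) + 6·(8 + x) = 12, i.e. 48 + 6x − (40 + 4x) = 12.
Collecting terms: 2x + 8 = 12, so 2x = 4, so x = 2.
Then 2E = 40 + 4·2 = 48, so E = 24, V = 2E/3 = 16, F = 8 + 2 = 10.

2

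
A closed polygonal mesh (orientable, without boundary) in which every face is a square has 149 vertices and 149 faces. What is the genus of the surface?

Every face is a square, so 2E = 4·149 = 596, giving E = 298.
χ = V − E + F = 149 − 298 + 149 = 0.
For a closed orientable surface χ = 2 − 2g, so g = (2 − (0))/2 = 1.

1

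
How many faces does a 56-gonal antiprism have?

An antiprism on an n-gon has two n-gon caps and 2n triangles: V = 2·56 = 112, E = 4·56 = 224, F = 2·56 + 2 = 114.

114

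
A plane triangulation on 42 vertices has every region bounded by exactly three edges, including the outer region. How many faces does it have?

80

In a plane triangulation 3F = 2E and V − E + F = 2, so F = 2V − 4 = 2·42 − 4 = 80.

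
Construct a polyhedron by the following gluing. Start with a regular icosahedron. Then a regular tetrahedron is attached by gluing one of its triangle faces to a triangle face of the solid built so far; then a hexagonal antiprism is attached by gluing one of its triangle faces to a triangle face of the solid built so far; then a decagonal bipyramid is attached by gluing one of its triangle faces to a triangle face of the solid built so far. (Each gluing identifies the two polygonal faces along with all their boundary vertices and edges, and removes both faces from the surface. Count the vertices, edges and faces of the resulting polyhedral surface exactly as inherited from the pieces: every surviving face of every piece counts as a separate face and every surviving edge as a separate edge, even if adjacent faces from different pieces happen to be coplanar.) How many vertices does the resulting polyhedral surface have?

31

A regular icosahedron: V=12, E=30, F=20.
Attach a regular tetrahedron (V=4, E=6, F=4) along a 3-gon: merge 3 vertices and 3 edges, delete both glued faces → V=13, E=33, F=22.
Attach a hexagonal antiprism (V=12, E=24, F=14) along a 3-gon: merge 3 vertices and 3 edges, delete both glued faces → V=22, E=54, F=34.
Attach a decagonal bipyramid (V=12, E=30, F=20) along a 3-gon: merge 3 vertices and 3 edges, delete both glued faces → V=31, E=81, F=52.
Check: V − E + F = 31 − 81 + 52 = 2.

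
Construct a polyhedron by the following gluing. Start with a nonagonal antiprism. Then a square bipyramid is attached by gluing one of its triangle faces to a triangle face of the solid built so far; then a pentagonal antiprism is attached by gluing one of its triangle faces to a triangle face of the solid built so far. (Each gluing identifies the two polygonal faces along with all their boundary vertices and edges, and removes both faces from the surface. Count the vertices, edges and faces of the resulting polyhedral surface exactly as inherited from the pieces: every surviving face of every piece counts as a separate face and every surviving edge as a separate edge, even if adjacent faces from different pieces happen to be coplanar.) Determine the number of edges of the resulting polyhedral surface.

A nonagonal antiprism: V=18, E=36, F=20.
Attach a square bipyramid (V=6, E=12, F=8) along a 3-gon: merge 3 vertices and 3 edges, delete both glued faces → V=21, E=45, F=26.
Attach a pentagonal antiprism (V=10, E=20, F=12) along a 3-gon: merge 3 vertices and 3 edges, delete both glued faces → V=28, E=62, F=36.
Check: V − E + F = 28 − 62 + 36 = 2.

62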